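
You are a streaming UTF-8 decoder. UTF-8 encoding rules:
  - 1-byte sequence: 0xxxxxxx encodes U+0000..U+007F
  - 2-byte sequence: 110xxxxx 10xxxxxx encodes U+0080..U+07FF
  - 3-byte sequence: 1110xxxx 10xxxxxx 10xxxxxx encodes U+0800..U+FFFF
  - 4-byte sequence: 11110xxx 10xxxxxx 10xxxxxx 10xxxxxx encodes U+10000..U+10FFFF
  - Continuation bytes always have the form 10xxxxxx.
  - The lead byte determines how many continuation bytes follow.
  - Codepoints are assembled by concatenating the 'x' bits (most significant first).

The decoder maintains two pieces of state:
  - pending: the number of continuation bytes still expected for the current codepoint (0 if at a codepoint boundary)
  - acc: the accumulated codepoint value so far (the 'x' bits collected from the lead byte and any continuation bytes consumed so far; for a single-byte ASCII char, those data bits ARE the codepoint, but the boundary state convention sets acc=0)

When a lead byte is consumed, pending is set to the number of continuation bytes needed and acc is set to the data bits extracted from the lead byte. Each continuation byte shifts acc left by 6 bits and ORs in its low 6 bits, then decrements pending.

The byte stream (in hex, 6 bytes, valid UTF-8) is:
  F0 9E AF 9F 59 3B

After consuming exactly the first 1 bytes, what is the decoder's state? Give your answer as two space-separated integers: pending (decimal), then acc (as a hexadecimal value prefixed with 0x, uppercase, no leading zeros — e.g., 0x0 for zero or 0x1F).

Answer: 3 0x0

Derivation:
Byte[0]=F0: 4-byte lead. pending=3, acc=0x0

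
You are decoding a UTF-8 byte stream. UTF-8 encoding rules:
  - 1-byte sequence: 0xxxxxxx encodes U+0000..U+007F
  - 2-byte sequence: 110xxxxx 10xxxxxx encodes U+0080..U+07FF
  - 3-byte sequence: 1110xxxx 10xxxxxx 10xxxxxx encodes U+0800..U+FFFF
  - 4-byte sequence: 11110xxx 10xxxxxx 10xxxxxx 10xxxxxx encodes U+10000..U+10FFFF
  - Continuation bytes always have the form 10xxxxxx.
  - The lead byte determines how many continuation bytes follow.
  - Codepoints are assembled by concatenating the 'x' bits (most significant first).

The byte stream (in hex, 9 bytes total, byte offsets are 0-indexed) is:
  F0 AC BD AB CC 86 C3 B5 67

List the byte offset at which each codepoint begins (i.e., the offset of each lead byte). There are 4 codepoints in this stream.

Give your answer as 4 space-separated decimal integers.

Answer: 0 4 6 8

Derivation:
Byte[0]=F0: 4-byte lead, need 3 cont bytes. acc=0x0
Byte[1]=AC: continuation. acc=(acc<<6)|0x2C=0x2C
Byte[2]=BD: continuation. acc=(acc<<6)|0x3D=0xB3D
Byte[3]=AB: continuation. acc=(acc<<6)|0x2B=0x2CF6B
Completed: cp=U+2CF6B (starts at byte 0)
Byte[4]=CC: 2-byte lead, need 1 cont bytes. acc=0xC
Byte[5]=86: continuation. acc=(acc<<6)|0x06=0x306
Completed: cp=U+0306 (starts at byte 4)
Byte[6]=C3: 2-byte lead, need 1 cont bytes. acc=0x3
Byte[7]=B5: continuation. acc=(acc<<6)|0x35=0xF5
Completed: cp=U+00F5 (starts at byte 6)
Byte[8]=67: 1-byte ASCII. cp=U+0067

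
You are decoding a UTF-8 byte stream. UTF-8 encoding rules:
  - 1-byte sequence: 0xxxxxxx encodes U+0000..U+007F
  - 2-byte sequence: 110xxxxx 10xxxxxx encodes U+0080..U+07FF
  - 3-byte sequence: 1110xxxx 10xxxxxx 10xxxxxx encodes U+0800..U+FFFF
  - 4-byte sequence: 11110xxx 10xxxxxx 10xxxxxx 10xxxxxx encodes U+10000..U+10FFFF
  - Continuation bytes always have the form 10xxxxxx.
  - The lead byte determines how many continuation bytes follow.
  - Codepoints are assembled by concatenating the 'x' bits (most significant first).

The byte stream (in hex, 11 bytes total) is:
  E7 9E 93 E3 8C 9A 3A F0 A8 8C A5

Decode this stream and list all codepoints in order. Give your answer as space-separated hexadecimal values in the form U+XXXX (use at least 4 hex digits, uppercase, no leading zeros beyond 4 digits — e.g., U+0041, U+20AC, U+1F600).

Byte[0]=E7: 3-byte lead, need 2 cont bytes. acc=0x7
Byte[1]=9E: continuation. acc=(acc<<6)|0x1E=0x1DE
Byte[2]=93: continuation. acc=(acc<<6)|0x13=0x7793
Completed: cp=U+7793 (starts at byte 0)
Byte[3]=E3: 3-byte lead, need 2 cont bytes. acc=0x3
Byte[4]=8C: continuation. acc=(acc<<6)|0x0C=0xCC
Byte[5]=9A: continuation. acc=(acc<<6)|0x1A=0x331A
Completed: cp=U+331A (starts at byte 3)
Byte[6]=3A: 1-byte ASCII. cp=U+003A
Byte[7]=F0: 4-byte lead, need 3 cont bytes. acc=0x0
Byte[8]=A8: continuation. acc=(acc<<6)|0x28=0x28
Byte[9]=8C: continuation. acc=(acc<<6)|0x0C=0xA0C
Byte[10]=A5: continuation. acc=(acc<<6)|0x25=0x28325
Completed: cp=U+28325 (starts at byte 7)

Answer: U+7793 U+331A U+003A U+28325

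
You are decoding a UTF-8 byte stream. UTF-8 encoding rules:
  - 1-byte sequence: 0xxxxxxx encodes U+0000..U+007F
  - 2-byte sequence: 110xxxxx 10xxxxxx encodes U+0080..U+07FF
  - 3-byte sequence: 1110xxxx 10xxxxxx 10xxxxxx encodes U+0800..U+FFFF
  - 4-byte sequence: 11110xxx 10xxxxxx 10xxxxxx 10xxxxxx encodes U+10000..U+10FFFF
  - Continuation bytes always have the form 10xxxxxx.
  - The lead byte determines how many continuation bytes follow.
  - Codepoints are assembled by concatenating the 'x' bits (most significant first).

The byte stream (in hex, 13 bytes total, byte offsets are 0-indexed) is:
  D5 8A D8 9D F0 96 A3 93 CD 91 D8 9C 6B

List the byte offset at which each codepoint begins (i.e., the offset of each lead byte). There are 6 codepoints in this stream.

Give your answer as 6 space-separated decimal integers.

Answer: 0 2 4 8 10 12

Derivation:
Byte[0]=D5: 2-byte lead, need 1 cont bytes. acc=0x15
Byte[1]=8A: continuation. acc=(acc<<6)|0x0A=0x54A
Completed: cp=U+054A (starts at byte 0)
Byte[2]=D8: 2-byte lead, need 1 cont bytes. acc=0x18
Byte[3]=9D: continuation. acc=(acc<<6)|0x1D=0x61D
Completed: cp=U+061D (starts at byte 2)
Byte[4]=F0: 4-byte lead, need 3 cont bytes. acc=0x0
Byte[5]=96: continuation. acc=(acc<<6)|0x16=0x16
Byte[6]=A3: continuation. acc=(acc<<6)|0x23=0x5A3
Byte[7]=93: continuation. acc=(acc<<6)|0x13=0x168D3
Completed: cp=U+168D3 (starts at byte 4)
Byte[8]=CD: 2-byte lead, need 1 cont bytes. acc=0xD
Byte[9]=91: continuation. acc=(acc<<6)|0x11=0x351
Completed: cp=U+0351 (starts at byte 8)
Byte[10]=D8: 2-byte lead, need 1 cont bytes. acc=0x18
Byte[11]=9C: continuation. acc=(acc<<6)|0x1C=0x61C
Completed: cp=U+061C (starts at byte 10)
Byte[12]=6B: 1-byte ASCII. cp=U+006B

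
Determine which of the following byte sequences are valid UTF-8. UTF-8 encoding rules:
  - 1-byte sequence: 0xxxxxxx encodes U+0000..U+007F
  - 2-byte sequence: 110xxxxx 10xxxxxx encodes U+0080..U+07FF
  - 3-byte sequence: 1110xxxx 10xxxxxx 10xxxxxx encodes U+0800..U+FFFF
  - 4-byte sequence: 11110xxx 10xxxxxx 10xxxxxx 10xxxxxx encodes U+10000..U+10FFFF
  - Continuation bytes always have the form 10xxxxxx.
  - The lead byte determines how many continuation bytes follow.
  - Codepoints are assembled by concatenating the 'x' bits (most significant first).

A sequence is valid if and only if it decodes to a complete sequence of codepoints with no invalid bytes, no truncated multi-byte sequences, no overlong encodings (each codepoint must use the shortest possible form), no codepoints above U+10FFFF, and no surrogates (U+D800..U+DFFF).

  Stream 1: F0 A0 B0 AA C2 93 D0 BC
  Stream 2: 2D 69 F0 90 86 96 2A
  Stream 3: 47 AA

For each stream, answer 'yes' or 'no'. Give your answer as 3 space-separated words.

Stream 1: decodes cleanly. VALID
Stream 2: decodes cleanly. VALID
Stream 3: error at byte offset 1. INVALID

Answer: yes yes no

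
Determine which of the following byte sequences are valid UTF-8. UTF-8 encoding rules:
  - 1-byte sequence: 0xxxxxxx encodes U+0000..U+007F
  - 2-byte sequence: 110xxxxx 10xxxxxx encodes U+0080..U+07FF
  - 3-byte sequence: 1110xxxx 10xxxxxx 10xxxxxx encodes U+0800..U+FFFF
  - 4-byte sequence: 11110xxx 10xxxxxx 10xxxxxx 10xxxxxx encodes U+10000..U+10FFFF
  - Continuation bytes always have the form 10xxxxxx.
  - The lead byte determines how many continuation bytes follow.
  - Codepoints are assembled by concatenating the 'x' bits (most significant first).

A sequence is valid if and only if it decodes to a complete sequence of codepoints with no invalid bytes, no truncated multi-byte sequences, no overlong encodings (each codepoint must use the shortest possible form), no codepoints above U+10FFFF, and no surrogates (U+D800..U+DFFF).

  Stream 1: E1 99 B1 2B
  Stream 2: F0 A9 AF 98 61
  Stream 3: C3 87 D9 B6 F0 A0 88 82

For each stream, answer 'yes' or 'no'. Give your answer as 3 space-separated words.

Stream 1: decodes cleanly. VALID
Stream 2: decodes cleanly. VALID
Stream 3: decodes cleanly. VALID

Answer: yes yes yes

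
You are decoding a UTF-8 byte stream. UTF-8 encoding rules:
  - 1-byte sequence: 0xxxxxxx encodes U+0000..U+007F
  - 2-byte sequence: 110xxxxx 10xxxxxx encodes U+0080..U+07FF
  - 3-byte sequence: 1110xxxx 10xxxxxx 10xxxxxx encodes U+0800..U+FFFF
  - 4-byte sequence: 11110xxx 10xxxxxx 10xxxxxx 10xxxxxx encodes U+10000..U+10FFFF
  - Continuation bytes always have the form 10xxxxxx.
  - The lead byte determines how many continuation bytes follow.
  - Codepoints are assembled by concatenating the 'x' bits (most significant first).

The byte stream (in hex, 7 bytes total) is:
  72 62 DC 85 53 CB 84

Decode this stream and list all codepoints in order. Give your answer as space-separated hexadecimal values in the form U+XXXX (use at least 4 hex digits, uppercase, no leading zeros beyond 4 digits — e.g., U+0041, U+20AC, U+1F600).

Answer: U+0072 U+0062 U+0705 U+0053 U+02C4

Derivation:
Byte[0]=72: 1-byte ASCII. cp=U+0072
Byte[1]=62: 1-byte ASCII. cp=U+0062
Byte[2]=DC: 2-byte lead, need 1 cont bytes. acc=0x1C
Byte[3]=85: continuation. acc=(acc<<6)|0x05=0x705
Completed: cp=U+0705 (starts at byte 2)
Byte[4]=53: 1-byte ASCII. cp=U+0053
Byte[5]=CB: 2-byte lead, need 1 cont bytes. acc=0xB
Byte[6]=84: continuation. acc=(acc<<6)|0x04=0x2C4
Completed: cp=U+02C4 (starts at byte 5)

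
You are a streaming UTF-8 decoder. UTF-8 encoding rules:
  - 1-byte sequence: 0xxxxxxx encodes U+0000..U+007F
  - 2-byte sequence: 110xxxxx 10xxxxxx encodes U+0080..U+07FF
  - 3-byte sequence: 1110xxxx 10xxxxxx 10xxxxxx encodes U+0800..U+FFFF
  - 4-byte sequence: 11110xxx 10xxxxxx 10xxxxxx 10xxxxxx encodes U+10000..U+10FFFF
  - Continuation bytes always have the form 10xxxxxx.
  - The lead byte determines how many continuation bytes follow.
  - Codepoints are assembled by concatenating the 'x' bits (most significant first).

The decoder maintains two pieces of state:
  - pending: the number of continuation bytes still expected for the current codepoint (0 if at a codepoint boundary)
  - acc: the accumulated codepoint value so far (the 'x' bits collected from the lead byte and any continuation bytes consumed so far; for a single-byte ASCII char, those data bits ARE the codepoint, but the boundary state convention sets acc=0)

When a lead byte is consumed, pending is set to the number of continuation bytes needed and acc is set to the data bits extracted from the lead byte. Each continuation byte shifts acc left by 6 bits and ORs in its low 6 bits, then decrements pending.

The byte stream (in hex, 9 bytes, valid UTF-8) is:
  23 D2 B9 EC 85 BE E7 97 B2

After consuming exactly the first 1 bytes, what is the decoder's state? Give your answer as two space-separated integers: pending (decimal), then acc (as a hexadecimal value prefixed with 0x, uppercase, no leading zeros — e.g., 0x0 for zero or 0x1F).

Answer: 0 0x0

Derivation:
Byte[0]=23: 1-byte. pending=0, acc=0x0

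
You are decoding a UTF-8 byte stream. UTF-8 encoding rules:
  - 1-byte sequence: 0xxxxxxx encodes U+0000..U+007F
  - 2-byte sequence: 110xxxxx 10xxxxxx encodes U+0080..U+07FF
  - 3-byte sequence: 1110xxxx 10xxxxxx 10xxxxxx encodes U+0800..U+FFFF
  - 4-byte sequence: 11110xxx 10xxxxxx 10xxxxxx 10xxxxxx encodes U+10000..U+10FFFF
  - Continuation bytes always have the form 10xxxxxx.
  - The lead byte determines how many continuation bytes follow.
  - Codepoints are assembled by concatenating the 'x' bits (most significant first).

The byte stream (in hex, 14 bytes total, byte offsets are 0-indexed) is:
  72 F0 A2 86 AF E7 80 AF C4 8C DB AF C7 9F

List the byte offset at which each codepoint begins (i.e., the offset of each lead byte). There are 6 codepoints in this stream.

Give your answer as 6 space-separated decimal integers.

Answer: 0 1 5 8 10 12

Derivation:
Byte[0]=72: 1-byte ASCII. cp=U+0072
Byte[1]=F0: 4-byte lead, need 3 cont bytes. acc=0x0
Byte[2]=A2: continuation. acc=(acc<<6)|0x22=0x22
Byte[3]=86: continuation. acc=(acc<<6)|0x06=0x886
Byte[4]=AF: continuation. acc=(acc<<6)|0x2F=0x221AF
Completed: cp=U+221AF (starts at byte 1)
Byte[5]=E7: 3-byte lead, need 2 cont bytes. acc=0x7
Byte[6]=80: continuation. acc=(acc<<6)|0x00=0x1C0
Byte[7]=AF: continuation. acc=(acc<<6)|0x2F=0x702F
Completed: cp=U+702F (starts at byte 5)
Byte[8]=C4: 2-byte lead, need 1 cont bytes. acc=0x4
Byte[9]=8C: continuation. acc=(acc<<6)|0x0C=0x10C
Completed: cp=U+010C (starts at byte 8)
Byte[10]=DB: 2-byte lead, need 1 cont bytes. acc=0x1B
Byte[11]=AF: continuation. acc=(acc<<6)|0x2F=0x6EF
Completed: cp=U+06EF (starts at byte 10)
Byte[12]=C7: 2-byte lead, need 1 cont bytes. acc=0x7
Byte[13]=9F: continuation. acc=(acc<<6)|0x1F=0x1DF
Completed: cp=U+01DF (starts at byte 12)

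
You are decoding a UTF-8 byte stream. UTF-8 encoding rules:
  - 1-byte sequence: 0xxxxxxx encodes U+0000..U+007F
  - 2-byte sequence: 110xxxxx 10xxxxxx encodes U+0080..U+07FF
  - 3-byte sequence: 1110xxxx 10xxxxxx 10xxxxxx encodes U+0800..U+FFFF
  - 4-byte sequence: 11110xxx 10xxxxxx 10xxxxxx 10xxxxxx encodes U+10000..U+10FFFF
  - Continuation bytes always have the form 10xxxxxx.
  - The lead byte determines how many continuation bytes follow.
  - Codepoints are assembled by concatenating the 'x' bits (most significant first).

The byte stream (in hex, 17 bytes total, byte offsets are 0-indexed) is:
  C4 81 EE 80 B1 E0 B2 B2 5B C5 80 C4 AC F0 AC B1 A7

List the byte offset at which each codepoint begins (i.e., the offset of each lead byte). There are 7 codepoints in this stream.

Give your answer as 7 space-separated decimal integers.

Byte[0]=C4: 2-byte lead, need 1 cont bytes. acc=0x4
Byte[1]=81: continuation. acc=(acc<<6)|0x01=0x101
Completed: cp=U+0101 (starts at byte 0)
Byte[2]=EE: 3-byte lead, need 2 cont bytes. acc=0xE
Byte[3]=80: continuation. acc=(acc<<6)|0x00=0x380
Byte[4]=B1: continuation. acc=(acc<<6)|0x31=0xE031
Completed: cp=U+E031 (starts at byte 2)
Byte[5]=E0: 3-byte lead, need 2 cont bytes. acc=0x0
Byte[6]=B2: continuation. acc=(acc<<6)|0x32=0x32
Byte[7]=B2: continuation. acc=(acc<<6)|0x32=0xCB2
Completed: cp=U+0CB2 (starts at byte 5)
Byte[8]=5B: 1-byte ASCII. cp=U+005B
Byte[9]=C5: 2-byte lead, need 1 cont bytes. acc=0x5
Byte[10]=80: continuation. acc=(acc<<6)|0x00=0x140
Completed: cp=U+0140 (starts at byte 9)
Byte[11]=C4: 2-byte lead, need 1 cont bytes. acc=0x4
Byte[12]=AC: continuation. acc=(acc<<6)|0x2C=0x12C
Completed: cp=U+012C (starts at byte 11)
Byte[13]=F0: 4-byte lead, need 3 cont bytes. acc=0x0
Byte[14]=AC: continuation. acc=(acc<<6)|0x2C=0x2C
Byte[15]=B1: continuation. acc=(acc<<6)|0x31=0xB31
Byte[16]=A7: continuation. acc=(acc<<6)|0x27=0x2CC67
Completed: cp=U+2CC67 (starts at byte 13)

Answer: 0 2 5 8 9 11 13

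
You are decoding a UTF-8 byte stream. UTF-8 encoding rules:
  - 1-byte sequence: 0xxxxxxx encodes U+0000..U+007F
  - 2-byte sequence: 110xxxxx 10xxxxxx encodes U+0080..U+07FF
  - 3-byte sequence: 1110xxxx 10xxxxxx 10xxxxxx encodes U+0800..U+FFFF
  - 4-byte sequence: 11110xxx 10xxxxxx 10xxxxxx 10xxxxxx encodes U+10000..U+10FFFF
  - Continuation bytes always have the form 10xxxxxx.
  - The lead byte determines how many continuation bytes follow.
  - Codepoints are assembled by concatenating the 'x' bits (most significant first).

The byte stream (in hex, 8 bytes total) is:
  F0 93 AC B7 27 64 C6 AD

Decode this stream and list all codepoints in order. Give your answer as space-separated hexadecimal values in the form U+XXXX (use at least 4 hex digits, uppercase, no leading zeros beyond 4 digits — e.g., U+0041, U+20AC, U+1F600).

Byte[0]=F0: 4-byte lead, need 3 cont bytes. acc=0x0
Byte[1]=93: continuation. acc=(acc<<6)|0x13=0x13
Byte[2]=AC: continuation. acc=(acc<<6)|0x2C=0x4EC
Byte[3]=B7: continuation. acc=(acc<<6)|0x37=0x13B37
Completed: cp=U+13B37 (starts at byte 0)
Byte[4]=27: 1-byte ASCII. cp=U+0027
Byte[5]=64: 1-byte ASCII. cp=U+0064
Byte[6]=C6: 2-byte lead, need 1 cont bytes. acc=0x6
Byte[7]=AD: continuation. acc=(acc<<6)|0x2D=0x1AD
Completed: cp=U+01AD (starts at byte 6)

Answer: U+13B37 U+0027 U+0064 U+01AD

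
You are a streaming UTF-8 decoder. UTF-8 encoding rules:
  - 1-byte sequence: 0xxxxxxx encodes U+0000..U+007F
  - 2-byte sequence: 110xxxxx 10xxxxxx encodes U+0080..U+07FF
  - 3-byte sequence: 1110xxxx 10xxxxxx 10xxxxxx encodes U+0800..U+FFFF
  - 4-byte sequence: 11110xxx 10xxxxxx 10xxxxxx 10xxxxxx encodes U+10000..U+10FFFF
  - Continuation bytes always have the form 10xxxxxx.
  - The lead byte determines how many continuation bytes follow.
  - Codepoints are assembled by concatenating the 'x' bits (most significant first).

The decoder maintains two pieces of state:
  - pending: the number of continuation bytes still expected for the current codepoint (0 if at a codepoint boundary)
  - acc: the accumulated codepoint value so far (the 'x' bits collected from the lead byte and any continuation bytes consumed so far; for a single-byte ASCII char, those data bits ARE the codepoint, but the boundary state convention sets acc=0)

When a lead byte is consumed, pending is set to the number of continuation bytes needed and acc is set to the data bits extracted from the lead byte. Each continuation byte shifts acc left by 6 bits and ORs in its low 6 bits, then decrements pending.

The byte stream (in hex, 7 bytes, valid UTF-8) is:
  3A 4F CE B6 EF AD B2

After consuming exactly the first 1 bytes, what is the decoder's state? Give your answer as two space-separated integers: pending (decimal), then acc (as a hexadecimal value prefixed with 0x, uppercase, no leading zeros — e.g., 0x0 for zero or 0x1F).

Byte[0]=3A: 1-byte. pending=0, acc=0x0

Answer: 0 0x0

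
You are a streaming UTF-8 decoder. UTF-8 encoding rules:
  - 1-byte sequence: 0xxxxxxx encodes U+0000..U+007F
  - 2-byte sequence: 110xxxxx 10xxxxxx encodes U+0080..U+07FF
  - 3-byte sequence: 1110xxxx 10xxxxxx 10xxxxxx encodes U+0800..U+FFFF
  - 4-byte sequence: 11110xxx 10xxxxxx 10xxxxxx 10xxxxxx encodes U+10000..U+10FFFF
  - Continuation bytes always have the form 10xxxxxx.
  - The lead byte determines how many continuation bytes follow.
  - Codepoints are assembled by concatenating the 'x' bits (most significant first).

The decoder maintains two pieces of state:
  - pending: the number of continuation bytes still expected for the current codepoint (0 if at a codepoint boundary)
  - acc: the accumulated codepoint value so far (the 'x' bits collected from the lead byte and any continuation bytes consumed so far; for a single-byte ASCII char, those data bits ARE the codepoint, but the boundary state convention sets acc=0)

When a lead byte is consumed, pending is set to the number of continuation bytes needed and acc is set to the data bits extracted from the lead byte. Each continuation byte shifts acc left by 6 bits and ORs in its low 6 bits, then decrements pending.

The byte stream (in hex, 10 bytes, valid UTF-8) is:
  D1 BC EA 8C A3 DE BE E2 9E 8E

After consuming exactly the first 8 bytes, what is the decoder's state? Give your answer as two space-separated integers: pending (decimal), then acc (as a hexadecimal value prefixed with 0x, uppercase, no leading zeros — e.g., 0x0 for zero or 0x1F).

Answer: 2 0x2

Derivation:
Byte[0]=D1: 2-byte lead. pending=1, acc=0x11
Byte[1]=BC: continuation. acc=(acc<<6)|0x3C=0x47C, pending=0
Byte[2]=EA: 3-byte lead. pending=2, acc=0xA
Byte[3]=8C: continuation. acc=(acc<<6)|0x0C=0x28C, pending=1
Byte[4]=A3: continuation. acc=(acc<<6)|0x23=0xA323, pending=0
Byte[5]=DE: 2-byte lead. pending=1, acc=0x1E
Byte[6]=BE: continuation. acc=(acc<<6)|0x3E=0x7BE, pending=0
Byte[7]=E2: 3-byte lead. pending=2, acc=0x2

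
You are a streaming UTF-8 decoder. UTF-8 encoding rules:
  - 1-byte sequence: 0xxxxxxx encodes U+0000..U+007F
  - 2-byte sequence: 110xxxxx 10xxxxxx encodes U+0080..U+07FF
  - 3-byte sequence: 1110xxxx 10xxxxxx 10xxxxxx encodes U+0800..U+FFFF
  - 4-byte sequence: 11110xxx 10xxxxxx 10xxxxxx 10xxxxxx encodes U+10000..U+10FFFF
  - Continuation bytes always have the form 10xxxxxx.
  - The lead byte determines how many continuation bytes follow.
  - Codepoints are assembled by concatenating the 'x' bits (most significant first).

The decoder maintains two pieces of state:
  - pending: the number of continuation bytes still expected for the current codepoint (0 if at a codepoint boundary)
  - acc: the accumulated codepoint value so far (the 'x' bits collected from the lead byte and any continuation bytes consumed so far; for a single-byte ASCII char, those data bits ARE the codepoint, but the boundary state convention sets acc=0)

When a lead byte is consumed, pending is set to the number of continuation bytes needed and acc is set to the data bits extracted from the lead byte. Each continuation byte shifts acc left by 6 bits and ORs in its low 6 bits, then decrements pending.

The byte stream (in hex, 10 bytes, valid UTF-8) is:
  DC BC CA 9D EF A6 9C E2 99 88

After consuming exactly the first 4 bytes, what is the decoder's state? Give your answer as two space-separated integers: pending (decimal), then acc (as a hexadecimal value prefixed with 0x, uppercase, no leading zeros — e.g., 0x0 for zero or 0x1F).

Byte[0]=DC: 2-byte lead. pending=1, acc=0x1C
Byte[1]=BC: continuation. acc=(acc<<6)|0x3C=0x73C, pending=0
Byte[2]=CA: 2-byte lead. pending=1, acc=0xA
Byte[3]=9D: continuation. acc=(acc<<6)|0x1D=0x29D, pending=0

Answer: 0 0x29D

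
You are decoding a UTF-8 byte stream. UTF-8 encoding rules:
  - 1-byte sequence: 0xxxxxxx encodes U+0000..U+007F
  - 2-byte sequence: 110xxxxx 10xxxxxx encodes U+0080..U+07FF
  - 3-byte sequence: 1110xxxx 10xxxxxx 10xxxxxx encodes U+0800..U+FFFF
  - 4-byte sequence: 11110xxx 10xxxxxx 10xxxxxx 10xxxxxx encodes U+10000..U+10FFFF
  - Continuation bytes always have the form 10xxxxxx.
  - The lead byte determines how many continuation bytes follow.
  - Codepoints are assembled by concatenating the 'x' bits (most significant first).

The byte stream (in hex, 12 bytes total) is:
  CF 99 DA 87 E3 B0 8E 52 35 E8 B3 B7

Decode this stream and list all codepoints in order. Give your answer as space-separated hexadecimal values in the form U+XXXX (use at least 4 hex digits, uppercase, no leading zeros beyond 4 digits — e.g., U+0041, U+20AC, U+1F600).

Byte[0]=CF: 2-byte lead, need 1 cont bytes. acc=0xF
Byte[1]=99: continuation. acc=(acc<<6)|0x19=0x3D9
Completed: cp=U+03D9 (starts at byte 0)
Byte[2]=DA: 2-byte lead, need 1 cont bytes. acc=0x1A
Byte[3]=87: continuation. acc=(acc<<6)|0x07=0x687
Completed: cp=U+0687 (starts at byte 2)
Byte[4]=E3: 3-byte lead, need 2 cont bytes. acc=0x3
Byte[5]=B0: continuation. acc=(acc<<6)|0x30=0xF0
Byte[6]=8E: continuation. acc=(acc<<6)|0x0E=0x3C0E
Completed: cp=U+3C0E (starts at byte 4)
Byte[7]=52: 1-byte ASCII. cp=U+0052
Byte[8]=35: 1-byte ASCII. cp=U+0035
Byte[9]=E8: 3-byte lead, need 2 cont bytes. acc=0x8
Byte[10]=B3: continuation. acc=(acc<<6)|0x33=0x233
Byte[11]=B7: continuation. acc=(acc<<6)|0x37=0x8CF7
Completed: cp=U+8CF7 (starts at byte 9)

Answer: U+03D9 U+0687 U+3C0E U+0052 U+0035 U+8CF7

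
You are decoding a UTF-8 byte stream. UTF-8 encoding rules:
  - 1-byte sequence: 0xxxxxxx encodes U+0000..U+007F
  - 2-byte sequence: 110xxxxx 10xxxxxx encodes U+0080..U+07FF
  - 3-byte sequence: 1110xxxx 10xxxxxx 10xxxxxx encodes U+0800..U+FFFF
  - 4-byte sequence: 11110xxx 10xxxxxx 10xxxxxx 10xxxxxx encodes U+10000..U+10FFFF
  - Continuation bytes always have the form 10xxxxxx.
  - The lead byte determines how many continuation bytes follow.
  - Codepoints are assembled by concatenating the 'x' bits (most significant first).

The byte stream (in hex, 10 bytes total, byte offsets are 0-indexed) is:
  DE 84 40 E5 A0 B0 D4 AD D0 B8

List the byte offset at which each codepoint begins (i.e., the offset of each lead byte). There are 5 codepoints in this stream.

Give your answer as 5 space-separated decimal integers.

Byte[0]=DE: 2-byte lead, need 1 cont bytes. acc=0x1E
Byte[1]=84: continuation. acc=(acc<<6)|0x04=0x784
Completed: cp=U+0784 (starts at byte 0)
Byte[2]=40: 1-byte ASCII. cp=U+0040
Byte[3]=E5: 3-byte lead, need 2 cont bytes. acc=0x5
Byte[4]=A0: continuation. acc=(acc<<6)|0x20=0x160
Byte[5]=B0: continuation. acc=(acc<<6)|0x30=0x5830
Completed: cp=U+5830 (starts at byte 3)
Byte[6]=D4: 2-byte lead, need 1 cont bytes. acc=0x14
Byte[7]=AD: continuation. acc=(acc<<6)|0x2D=0x52D
Completed: cp=U+052D (starts at byte 6)
Byte[8]=D0: 2-byte lead, need 1 cont bytes. acc=0x10
Byte[9]=B8: continuation. acc=(acc<<6)|0x38=0x438
Completed: cp=U+0438 (starts at byte 8)

Answer: 0 2 3 6 8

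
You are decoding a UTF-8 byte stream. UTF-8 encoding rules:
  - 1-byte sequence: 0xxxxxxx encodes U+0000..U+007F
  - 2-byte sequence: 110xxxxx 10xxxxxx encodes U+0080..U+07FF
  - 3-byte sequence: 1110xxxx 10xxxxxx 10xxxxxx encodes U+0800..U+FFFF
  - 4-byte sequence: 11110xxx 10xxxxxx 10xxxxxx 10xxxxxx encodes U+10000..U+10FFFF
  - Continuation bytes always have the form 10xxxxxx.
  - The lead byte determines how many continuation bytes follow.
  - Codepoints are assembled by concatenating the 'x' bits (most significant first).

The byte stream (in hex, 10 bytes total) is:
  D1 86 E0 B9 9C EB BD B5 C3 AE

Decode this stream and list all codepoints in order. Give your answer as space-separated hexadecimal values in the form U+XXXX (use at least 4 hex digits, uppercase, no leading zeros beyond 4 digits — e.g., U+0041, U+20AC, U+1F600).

Byte[0]=D1: 2-byte lead, need 1 cont bytes. acc=0x11
Byte[1]=86: continuation. acc=(acc<<6)|0x06=0x446
Completed: cp=U+0446 (starts at byte 0)
Byte[2]=E0: 3-byte lead, need 2 cont bytes. acc=0x0
Byte[3]=B9: continuation. acc=(acc<<6)|0x39=0x39
Byte[4]=9C: continuation. acc=(acc<<6)|0x1C=0xE5C
Completed: cp=U+0E5C (starts at byte 2)
Byte[5]=EB: 3-byte lead, need 2 cont bytes. acc=0xB
Byte[6]=BD: continuation. acc=(acc<<6)|0x3D=0x2FD
Byte[7]=B5: continuation. acc=(acc<<6)|0x35=0xBF75
Completed: cp=U+BF75 (starts at byte 5)
Byte[8]=C3: 2-byte lead, need 1 cont bytes. acc=0x3
Byte[9]=AE: continuation. acc=(acc<<6)|0x2E=0xEE
Completed: cp=U+00EE (starts at byte 8)

Answer: U+0446 U+0E5C U+BF75 U+00EE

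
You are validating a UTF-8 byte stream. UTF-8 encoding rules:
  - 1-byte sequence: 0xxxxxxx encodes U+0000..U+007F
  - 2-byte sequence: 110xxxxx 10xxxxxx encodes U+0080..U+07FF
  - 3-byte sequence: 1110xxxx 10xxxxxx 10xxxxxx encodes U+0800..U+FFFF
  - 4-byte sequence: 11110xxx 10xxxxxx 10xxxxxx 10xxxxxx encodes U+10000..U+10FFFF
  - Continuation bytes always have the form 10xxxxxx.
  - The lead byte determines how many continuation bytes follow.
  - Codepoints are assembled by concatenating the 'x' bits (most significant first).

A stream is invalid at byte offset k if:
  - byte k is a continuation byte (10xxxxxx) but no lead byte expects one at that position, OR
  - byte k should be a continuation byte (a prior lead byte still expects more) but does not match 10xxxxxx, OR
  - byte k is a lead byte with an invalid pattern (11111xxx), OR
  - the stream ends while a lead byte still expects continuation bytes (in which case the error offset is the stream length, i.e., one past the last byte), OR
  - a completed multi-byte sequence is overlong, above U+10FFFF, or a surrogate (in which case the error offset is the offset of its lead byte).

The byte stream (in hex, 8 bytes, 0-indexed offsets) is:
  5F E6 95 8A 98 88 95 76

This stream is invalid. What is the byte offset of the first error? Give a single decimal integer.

Byte[0]=5F: 1-byte ASCII. cp=U+005F
Byte[1]=E6: 3-byte lead, need 2 cont bytes. acc=0x6
Byte[2]=95: continuation. acc=(acc<<6)|0x15=0x195
Byte[3]=8A: continuation. acc=(acc<<6)|0x0A=0x654A
Completed: cp=U+654A (starts at byte 1)
Byte[4]=98: INVALID lead byte (not 0xxx/110x/1110/11110)

Answer: 4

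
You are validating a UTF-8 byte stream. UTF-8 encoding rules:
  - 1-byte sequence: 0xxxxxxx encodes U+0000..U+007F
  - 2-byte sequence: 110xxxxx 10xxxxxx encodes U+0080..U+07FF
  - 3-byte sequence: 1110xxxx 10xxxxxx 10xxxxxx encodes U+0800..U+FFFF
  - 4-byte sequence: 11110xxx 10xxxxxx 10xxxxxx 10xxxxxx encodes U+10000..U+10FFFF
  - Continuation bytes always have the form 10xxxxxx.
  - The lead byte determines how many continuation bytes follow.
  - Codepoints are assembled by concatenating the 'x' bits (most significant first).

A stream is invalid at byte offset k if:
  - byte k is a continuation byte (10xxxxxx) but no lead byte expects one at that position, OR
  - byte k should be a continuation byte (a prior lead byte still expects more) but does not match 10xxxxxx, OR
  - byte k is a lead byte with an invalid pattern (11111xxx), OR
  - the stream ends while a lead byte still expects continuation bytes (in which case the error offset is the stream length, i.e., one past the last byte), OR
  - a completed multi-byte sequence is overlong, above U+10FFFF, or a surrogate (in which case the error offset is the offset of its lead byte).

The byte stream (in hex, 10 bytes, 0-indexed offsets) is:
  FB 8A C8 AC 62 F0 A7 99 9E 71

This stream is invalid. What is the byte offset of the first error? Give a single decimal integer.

Byte[0]=FB: INVALID lead byte (not 0xxx/110x/1110/11110)

Answer: 0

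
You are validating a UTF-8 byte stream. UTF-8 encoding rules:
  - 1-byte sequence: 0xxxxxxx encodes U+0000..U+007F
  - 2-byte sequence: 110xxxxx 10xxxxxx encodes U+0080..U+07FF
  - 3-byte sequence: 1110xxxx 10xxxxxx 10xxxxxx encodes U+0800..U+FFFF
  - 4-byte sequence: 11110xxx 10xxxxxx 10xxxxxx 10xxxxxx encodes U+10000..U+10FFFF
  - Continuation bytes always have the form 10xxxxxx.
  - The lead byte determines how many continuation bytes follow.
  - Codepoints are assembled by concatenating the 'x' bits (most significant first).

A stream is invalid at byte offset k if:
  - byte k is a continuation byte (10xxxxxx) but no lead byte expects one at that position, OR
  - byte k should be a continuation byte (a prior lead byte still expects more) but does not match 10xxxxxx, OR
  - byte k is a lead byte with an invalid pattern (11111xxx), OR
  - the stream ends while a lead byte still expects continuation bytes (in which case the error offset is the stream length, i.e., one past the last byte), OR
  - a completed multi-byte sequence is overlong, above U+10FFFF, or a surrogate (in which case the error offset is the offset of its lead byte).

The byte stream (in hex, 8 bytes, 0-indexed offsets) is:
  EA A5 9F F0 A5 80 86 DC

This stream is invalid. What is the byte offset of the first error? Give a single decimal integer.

Answer: 8

Derivation:
Byte[0]=EA: 3-byte lead, need 2 cont bytes. acc=0xA
Byte[1]=A5: continuation. acc=(acc<<6)|0x25=0x2A5
Byte[2]=9F: continuation. acc=(acc<<6)|0x1F=0xA95F
Completed: cp=U+A95F (starts at byte 0)
Byte[3]=F0: 4-byte lead, need 3 cont bytes. acc=0x0
Byte[4]=A5: continuation. acc=(acc<<6)|0x25=0x25
Byte[5]=80: continuation. acc=(acc<<6)|0x00=0x940
Byte[6]=86: continuation. acc=(acc<<6)|0x06=0x25006
Completed: cp=U+25006 (starts at byte 3)
Byte[7]=DC: 2-byte lead, need 1 cont bytes. acc=0x1C
Byte[8]: stream ended, expected continuation. INVALID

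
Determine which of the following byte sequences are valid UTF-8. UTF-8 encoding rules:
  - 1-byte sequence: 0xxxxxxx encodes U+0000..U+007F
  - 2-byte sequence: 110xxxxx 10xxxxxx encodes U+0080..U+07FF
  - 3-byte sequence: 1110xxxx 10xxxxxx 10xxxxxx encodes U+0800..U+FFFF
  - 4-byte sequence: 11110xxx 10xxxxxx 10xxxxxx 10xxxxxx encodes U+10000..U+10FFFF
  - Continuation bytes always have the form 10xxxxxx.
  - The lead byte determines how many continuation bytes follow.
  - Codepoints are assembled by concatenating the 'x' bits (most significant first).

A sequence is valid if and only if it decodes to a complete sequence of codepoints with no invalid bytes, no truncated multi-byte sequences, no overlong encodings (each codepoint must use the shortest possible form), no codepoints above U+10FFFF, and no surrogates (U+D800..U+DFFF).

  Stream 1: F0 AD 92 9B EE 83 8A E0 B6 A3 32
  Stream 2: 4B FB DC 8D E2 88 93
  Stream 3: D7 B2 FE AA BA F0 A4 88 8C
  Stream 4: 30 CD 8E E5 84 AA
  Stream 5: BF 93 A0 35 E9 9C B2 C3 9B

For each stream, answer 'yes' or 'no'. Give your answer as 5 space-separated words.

Answer: yes no no yes no

Derivation:
Stream 1: decodes cleanly. VALID
Stream 2: error at byte offset 1. INVALID
Stream 3: error at byte offset 2. INVALID
Stream 4: decodes cleanly. VALID
Stream 5: error at byte offset 0. INVALID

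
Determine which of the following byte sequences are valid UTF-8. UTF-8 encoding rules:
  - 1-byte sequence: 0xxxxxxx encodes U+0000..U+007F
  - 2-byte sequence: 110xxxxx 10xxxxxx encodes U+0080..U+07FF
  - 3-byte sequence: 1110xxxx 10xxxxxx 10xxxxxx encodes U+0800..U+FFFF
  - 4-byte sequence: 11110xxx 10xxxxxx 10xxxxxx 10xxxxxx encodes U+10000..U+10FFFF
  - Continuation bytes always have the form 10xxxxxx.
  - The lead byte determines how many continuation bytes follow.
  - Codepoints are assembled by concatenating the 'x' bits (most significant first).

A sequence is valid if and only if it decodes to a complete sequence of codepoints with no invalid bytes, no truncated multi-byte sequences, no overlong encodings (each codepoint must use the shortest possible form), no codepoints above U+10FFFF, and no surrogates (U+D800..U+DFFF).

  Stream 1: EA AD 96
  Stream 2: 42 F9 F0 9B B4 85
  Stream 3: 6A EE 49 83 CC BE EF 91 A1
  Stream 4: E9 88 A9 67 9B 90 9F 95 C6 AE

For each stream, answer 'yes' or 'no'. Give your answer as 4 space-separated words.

Answer: yes no no no

Derivation:
Stream 1: decodes cleanly. VALID
Stream 2: error at byte offset 1. INVALID
Stream 3: error at byte offset 2. INVALID
Stream 4: error at byte offset 4. INVALID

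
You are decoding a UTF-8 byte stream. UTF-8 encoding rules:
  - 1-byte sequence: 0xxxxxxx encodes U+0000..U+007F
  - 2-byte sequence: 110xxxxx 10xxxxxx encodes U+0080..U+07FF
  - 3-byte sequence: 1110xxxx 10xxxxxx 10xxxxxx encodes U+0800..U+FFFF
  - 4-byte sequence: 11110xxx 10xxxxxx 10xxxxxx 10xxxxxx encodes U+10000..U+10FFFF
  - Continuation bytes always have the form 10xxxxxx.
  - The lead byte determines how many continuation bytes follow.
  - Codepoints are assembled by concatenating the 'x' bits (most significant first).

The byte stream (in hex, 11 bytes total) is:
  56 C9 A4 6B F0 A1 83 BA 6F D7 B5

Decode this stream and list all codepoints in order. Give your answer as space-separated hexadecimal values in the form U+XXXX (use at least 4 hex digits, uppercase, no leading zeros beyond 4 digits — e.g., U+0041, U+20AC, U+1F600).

Answer: U+0056 U+0264 U+006B U+210FA U+006F U+05F5

Derivation:
Byte[0]=56: 1-byte ASCII. cp=U+0056
Byte[1]=C9: 2-byte lead, need 1 cont bytes. acc=0x9
Byte[2]=A4: continuation. acc=(acc<<6)|0x24=0x264
Completed: cp=U+0264 (starts at byte 1)
Byte[3]=6B: 1-byte ASCII. cp=U+006B
Byte[4]=F0: 4-byte lead, need 3 cont bytes. acc=0x0
Byte[5]=A1: continuation. acc=(acc<<6)|0x21=0x21
Byte[6]=83: continuation. acc=(acc<<6)|0x03=0x843
Byte[7]=BA: continuation. acc=(acc<<6)|0x3A=0x210FA
Completed: cp=U+210FA (starts at byte 4)
Byte[8]=6F: 1-byte ASCII. cp=U+006F
Byte[9]=D7: 2-byte lead, need 1 cont bytes. acc=0x17
Byte[10]=B5: continuation. acc=(acc<<6)|0x35=0x5F5
Completed: cp=U+05F5 (starts at byte 9)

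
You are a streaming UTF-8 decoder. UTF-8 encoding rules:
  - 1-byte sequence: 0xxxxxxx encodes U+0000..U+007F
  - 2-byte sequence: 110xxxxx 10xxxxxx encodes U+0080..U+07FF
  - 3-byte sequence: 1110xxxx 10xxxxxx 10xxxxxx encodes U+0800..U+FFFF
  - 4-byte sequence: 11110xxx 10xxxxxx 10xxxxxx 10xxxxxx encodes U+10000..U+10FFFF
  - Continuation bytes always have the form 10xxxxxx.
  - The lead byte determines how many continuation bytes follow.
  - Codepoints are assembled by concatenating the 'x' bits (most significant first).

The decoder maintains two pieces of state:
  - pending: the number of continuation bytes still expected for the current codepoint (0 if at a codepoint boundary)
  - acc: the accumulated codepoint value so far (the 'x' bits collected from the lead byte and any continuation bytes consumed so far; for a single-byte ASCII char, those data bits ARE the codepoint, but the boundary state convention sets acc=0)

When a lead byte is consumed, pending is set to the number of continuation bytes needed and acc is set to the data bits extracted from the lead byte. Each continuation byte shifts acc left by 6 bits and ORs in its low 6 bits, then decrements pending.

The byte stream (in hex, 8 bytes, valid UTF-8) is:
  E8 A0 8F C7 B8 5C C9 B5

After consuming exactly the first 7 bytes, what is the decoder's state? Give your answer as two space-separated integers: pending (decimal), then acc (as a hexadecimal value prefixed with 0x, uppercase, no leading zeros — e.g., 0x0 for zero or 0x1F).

Byte[0]=E8: 3-byte lead. pending=2, acc=0x8
Byte[1]=A0: continuation. acc=(acc<<6)|0x20=0x220, pending=1
Byte[2]=8F: continuation. acc=(acc<<6)|0x0F=0x880F, pending=0
Byte[3]=C7: 2-byte lead. pending=1, acc=0x7
Byte[4]=B8: continuation. acc=(acc<<6)|0x38=0x1F8, pending=0
Byte[5]=5C: 1-byte. pending=0, acc=0x0
Byte[6]=C9: 2-byte lead. pending=1, acc=0x9

Answer: 1 0x9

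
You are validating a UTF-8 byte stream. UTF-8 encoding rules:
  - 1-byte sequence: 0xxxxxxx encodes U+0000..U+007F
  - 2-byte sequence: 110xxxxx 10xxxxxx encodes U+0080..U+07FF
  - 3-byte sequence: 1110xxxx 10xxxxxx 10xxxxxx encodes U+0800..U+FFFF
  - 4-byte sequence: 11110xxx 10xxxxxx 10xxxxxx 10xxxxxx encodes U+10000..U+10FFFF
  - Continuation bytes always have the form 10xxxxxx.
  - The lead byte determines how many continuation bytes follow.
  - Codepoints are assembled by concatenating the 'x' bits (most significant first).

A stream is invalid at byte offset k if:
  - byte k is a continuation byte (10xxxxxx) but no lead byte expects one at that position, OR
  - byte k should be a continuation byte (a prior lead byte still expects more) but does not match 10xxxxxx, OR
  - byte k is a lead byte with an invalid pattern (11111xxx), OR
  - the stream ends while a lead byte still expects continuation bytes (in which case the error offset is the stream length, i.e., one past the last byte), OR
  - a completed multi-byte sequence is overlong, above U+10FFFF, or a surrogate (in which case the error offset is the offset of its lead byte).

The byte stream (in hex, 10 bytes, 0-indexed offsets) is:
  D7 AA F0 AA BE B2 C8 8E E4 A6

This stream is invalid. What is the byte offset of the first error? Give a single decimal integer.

Byte[0]=D7: 2-byte lead, need 1 cont bytes. acc=0x17
Byte[1]=AA: continuation. acc=(acc<<6)|0x2A=0x5EA
Completed: cp=U+05EA (starts at byte 0)
Byte[2]=F0: 4-byte lead, need 3 cont bytes. acc=0x0
Byte[3]=AA: continuation. acc=(acc<<6)|0x2A=0x2A
Byte[4]=BE: continuation. acc=(acc<<6)|0x3E=0xABE
Byte[5]=B2: continuation. acc=(acc<<6)|0x32=0x2AFB2
Completed: cp=U+2AFB2 (starts at byte 2)
Byte[6]=C8: 2-byte lead, need 1 cont bytes. acc=0x8
Byte[7]=8E: continuation. acc=(acc<<6)|0x0E=0x20E
Completed: cp=U+020E (starts at byte 6)
Byte[8]=E4: 3-byte lead, need 2 cont bytes. acc=0x4
Byte[9]=A6: continuation. acc=(acc<<6)|0x26=0x126
Byte[10]: stream ended, expected continuation. INVALID

Answer: 10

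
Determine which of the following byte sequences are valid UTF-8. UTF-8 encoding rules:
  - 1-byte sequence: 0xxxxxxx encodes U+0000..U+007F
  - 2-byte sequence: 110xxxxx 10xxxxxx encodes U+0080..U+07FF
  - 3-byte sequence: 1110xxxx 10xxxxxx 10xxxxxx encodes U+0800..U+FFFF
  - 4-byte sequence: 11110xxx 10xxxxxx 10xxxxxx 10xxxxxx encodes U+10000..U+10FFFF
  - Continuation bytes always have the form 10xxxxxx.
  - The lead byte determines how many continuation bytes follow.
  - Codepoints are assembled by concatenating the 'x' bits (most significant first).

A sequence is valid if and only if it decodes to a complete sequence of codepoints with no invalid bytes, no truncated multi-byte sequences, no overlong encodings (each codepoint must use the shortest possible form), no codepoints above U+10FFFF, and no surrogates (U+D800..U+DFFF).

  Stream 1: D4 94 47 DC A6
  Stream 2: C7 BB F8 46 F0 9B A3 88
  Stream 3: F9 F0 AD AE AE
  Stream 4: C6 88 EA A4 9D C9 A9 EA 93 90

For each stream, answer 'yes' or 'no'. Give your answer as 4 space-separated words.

Stream 1: decodes cleanly. VALID
Stream 2: error at byte offset 2. INVALID
Stream 3: error at byte offset 0. INVALID
Stream 4: decodes cleanly. VALID

Answer: yes no no yes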